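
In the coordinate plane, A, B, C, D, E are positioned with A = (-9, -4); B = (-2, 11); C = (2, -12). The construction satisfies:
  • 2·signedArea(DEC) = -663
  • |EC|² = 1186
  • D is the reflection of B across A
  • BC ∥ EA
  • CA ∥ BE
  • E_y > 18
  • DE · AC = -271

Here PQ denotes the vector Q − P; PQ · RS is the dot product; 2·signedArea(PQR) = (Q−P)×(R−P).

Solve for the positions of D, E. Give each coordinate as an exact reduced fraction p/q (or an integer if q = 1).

1. D_x = -16  [D is the reflection of B across A]
2. D_y = -19  [D is the reflection of B across A]
   → D = (-16, -19)
3. E_x = -13  [BC ∥ EA ∩ CA ∥ BE]
4. E_y = 19  [BC ∥ EA ∩ CA ∥ BE]
   → E = (-13, 19)

D = (-16, -19)
E = (-13, 19)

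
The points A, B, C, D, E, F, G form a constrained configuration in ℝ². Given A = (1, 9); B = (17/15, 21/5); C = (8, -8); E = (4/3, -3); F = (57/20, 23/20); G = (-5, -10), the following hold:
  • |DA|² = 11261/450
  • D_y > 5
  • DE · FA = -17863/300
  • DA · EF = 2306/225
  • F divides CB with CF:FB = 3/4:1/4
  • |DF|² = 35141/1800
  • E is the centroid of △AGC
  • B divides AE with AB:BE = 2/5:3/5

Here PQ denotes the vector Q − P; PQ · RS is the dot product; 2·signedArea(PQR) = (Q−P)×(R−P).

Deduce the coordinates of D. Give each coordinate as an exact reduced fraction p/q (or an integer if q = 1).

D = (131/30, 53/10)

1. D_x = 131/30  [DE · FA = -17863/300 ∩ DA · EF = 2306/225]
2. D_y = 53/10  [DE · FA = -17863/300 ∩ DA · EF = 2306/225]
   → D = (131/30, 53/10)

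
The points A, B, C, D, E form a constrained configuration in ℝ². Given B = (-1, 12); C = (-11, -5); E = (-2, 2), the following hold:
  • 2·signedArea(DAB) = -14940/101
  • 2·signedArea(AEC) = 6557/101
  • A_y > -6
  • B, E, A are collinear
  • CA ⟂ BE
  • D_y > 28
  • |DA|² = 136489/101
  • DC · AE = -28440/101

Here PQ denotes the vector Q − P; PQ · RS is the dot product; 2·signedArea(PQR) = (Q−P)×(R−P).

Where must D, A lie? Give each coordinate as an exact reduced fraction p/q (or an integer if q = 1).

A = (-281/101, -588/101)
D = (9, 29)

1. A_x = -281/101  [B, E, A are collinear ∩ CA ⟂ BE]
2. A_y = -588/101  [B, E, A are collinear ∩ CA ⟂ BE]
   → A = (-281/101, -588/101)
3. D_x = 9  [2·signedArea(DAB) = -14940/101 ∩ DC · AE = -28440/101]
4. D_y = 29  [2·signedArea(DAB) = -14940/101 ∩ DC · AE = -28440/101]
   → D = (9, 29)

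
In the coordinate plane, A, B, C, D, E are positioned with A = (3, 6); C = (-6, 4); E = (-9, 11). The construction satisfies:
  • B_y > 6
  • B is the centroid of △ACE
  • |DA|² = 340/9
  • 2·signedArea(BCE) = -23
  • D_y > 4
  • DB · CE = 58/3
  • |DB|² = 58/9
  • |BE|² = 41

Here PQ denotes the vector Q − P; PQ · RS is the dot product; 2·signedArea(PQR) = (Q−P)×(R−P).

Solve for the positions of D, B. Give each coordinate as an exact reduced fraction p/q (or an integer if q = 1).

B = (-4, 7)
D = (-3, 14/3)

1. B_x = -4  [B is the centroid of △ACE]
2. B_y = 7  [B is the centroid of △ACE]
   → B = (-4, 7)
3. D_x = -3  [line 3·x + -7·y + 125/3 = 0 ∩ |DB|² = 58/9]
4. D_y = 14/3  [line 3·x + -7·y + 125/3 = 0 ∩ |DB|² = 58/9]
   → D = (-3, 14/3)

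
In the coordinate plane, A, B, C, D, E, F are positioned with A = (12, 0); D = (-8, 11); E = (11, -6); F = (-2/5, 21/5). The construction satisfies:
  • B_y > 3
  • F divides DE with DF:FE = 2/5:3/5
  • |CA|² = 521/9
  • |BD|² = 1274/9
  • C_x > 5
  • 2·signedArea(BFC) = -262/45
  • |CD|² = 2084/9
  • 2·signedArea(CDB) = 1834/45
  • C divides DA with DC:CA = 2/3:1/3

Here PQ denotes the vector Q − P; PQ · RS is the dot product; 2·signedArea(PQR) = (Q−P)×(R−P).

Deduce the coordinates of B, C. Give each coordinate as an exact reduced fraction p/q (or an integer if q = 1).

1. C_x = 16/3  [C divides DA with DC:CA = 2/3:1/3]
2. C_y = 11/3  [C divides DA with DC:CA = 2/3:1/3]
   → C = (16/3, 11/3)
3. B_x = 13/15  [2·signedArea(BFC) = -262/45 ∩ 2·signedArea(CDB) = 1834/45]
4. B_y = 46/15  [2·signedArea(BFC) = -262/45 ∩ 2·signedArea(CDB) = 1834/45]
   → B = (13/15, 46/15)

B = (13/15, 46/15)
C = (16/3, 11/3)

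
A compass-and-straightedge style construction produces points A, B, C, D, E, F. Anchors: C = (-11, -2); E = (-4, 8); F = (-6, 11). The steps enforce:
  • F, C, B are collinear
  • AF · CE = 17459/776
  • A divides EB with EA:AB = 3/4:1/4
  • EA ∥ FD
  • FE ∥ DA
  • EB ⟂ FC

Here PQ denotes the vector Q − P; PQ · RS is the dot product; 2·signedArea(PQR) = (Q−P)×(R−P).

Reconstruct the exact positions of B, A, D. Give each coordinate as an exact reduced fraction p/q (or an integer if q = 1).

A = (-4703/776, 6823/776)
B = (-1309/194, 1757/194)
D = (-6255/776, 9151/776)

1. B_x = -1309/194  [F, C, B are collinear ∩ EB ⟂ FC]
2. B_y = 1757/194  [F, C, B are collinear ∩ EB ⟂ FC]
   → B = (-1309/194, 1757/194)
3. A_x = -4703/776  [A divides EB with EA:AB = 3/4:1/4]
4. A_y = 6823/776  [A divides EB with EA:AB = 3/4:1/4]
   → A = (-4703/776, 6823/776)
5. D_x = -6255/776  [FE ∥ DA ∩ EA ∥ FD]
6. D_y = 9151/776  [FE ∥ DA ∩ EA ∥ FD]
   → D = (-6255/776, 9151/776)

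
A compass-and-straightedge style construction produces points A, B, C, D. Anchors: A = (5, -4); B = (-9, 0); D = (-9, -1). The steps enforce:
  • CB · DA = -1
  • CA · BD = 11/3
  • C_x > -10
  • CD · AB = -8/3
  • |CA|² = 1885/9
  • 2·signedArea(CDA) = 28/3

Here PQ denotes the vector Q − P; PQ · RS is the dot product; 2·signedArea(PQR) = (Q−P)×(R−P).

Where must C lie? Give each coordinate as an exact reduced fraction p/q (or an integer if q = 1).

1. C_x = -9  [CB · DA = -1 ∩ 2·signedArea(CDA) = 28/3]
2. C_y = -1/3  [CB · DA = -1 ∩ 2·signedArea(CDA) = 28/3]
   → C = (-9, -1/3)

C = (-9, -1/3)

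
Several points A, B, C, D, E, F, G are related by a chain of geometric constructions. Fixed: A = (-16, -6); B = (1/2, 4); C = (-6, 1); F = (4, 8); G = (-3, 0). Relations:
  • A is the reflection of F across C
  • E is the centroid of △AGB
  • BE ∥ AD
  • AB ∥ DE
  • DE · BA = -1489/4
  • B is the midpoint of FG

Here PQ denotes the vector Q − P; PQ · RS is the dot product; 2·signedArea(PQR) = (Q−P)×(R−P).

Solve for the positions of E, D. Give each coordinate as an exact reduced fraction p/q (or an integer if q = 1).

1. E_x = -37/6  [E is the centroid of △AGB]
2. E_y = -2/3  [E is the centroid of △AGB]
   → E = (-37/6, -2/3)
3. D_x = -68/3  [AB ∥ DE ∩ BE ∥ AD]
4. D_y = -32/3  [AB ∥ DE ∩ BE ∥ AD]
   → D = (-68/3, -32/3)

D = (-68/3, -32/3)
E = (-37/6, -2/3)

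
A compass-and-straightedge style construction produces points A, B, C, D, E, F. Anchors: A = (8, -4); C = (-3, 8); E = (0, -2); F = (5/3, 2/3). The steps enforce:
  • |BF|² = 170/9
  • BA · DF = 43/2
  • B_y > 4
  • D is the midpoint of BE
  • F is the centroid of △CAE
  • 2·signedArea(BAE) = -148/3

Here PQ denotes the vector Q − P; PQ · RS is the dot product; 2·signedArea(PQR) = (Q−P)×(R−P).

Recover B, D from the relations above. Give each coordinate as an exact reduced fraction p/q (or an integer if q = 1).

1. B_x = -2/3  [line -2·x + -8·y + 100/3 = 0 ∩ |BF|² = 170/9]
2. B_y = 13/3  [line -2·x + -8·y + 100/3 = 0 ∩ |BF|² = 170/9]
   → B = (-2/3, 13/3)
3. D_x = -1/3  [D is the midpoint of BE]
4. D_y = 7/6  [D is the midpoint of BE]
   → D = (-1/3, 7/6)

B = (-2/3, 13/3)
D = (-1/3, 7/6)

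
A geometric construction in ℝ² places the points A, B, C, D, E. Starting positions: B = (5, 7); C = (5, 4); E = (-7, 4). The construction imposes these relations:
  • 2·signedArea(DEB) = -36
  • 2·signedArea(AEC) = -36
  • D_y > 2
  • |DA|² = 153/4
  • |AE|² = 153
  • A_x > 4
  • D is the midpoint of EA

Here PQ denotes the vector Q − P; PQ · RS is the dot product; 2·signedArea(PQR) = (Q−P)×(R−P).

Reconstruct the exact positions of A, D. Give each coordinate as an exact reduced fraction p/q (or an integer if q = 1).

1. A_y = 1  [2·signedArea(AEC) = -36]
2. A_x = 5  [|AE|² = 153]
   → A = (5, 1)
3. D_x = -1  [D is the midpoint of EA]
4. D_y = 5/2  [D is the midpoint of EA]
   → D = (-1, 5/2)

A = (5, 1)
D = (-1, 5/2)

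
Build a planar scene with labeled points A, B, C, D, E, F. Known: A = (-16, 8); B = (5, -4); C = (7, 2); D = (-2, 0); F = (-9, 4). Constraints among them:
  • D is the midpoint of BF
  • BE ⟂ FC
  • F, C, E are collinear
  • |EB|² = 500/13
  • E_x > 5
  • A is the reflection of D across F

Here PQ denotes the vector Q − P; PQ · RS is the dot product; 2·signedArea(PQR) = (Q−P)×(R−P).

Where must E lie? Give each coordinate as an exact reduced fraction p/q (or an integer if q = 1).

1. E_x = 75/13  [F, C, E are collinear ∩ BE ⟂ FC]
2. E_y = 28/13  [F, C, E are collinear ∩ BE ⟂ FC]
   → E = (75/13, 28/13)

E = (75/13, 28/13)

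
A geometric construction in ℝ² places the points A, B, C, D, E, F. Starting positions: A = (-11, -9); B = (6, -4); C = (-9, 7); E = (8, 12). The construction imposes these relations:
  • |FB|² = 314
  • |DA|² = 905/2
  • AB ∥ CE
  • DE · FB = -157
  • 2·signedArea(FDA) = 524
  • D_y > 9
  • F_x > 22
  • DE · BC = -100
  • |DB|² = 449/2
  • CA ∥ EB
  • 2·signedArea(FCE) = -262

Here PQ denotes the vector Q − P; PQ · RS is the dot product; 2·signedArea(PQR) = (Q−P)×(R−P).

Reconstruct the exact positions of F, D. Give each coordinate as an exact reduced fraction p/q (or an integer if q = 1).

D = (-1/2, 19/2)
F = (23, 1)

1. F_x = 23  [line -5·x + 17·y + 98 = 0 ∩ |FB|² = 314]
2. F_y = 1  [line -5·x + 17·y + 98 = 0 ∩ |FB|² = 314]
   → F = (23, 1)
3. D_x = -1/2  [2·signedArea(FDA) = 524 ∩ DE · BC = -100]
4. D_y = 19/2  [2·signedArea(FDA) = 524 ∩ DE · BC = -100]
   → D = (-1/2, 19/2)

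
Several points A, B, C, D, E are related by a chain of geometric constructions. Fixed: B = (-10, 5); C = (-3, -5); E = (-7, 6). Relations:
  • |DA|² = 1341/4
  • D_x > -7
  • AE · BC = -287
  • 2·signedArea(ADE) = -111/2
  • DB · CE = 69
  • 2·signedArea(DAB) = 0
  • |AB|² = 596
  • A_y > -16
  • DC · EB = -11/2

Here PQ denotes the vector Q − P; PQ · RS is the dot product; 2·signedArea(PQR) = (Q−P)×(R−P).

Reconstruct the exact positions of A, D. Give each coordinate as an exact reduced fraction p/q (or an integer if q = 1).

1. A_x = 4  [line -7·x + 10·y + 178 = 0 ∩ |AB|² = 596]
2. A_y = -15  [line -7·x + 10·y + 178 = 0 ∩ |AB|² = 596]
   → A = (4, -15)
3. D_x = -13/2  [2·signedArea(DAB) = 0 ∩ DB · CE = 69]
4. D_y = 0  [2·signedArea(DAB) = 0 ∩ DB · CE = 69]
   → D = (-13/2, 0)

A = (4, -15)
D = (-13/2, 0)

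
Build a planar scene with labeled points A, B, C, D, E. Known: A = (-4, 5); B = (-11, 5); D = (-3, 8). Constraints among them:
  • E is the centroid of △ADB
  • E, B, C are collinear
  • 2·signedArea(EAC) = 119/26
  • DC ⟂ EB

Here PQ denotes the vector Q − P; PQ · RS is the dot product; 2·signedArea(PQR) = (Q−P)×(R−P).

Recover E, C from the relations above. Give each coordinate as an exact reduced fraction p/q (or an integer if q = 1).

C = (-71/26, 173/26)
E = (-6, 6)

1. E_x = -6  [E is the centroid of △ADB]
2. E_y = 6  [E is the centroid of △ADB]
   → E = (-6, 6)
3. C_x = -71/26  [E, B, C are collinear ∩ DC ⟂ EB]
4. C_y = 173/26  [E, B, C are collinear ∩ DC ⟂ EB]
   → C = (-71/26, 173/26)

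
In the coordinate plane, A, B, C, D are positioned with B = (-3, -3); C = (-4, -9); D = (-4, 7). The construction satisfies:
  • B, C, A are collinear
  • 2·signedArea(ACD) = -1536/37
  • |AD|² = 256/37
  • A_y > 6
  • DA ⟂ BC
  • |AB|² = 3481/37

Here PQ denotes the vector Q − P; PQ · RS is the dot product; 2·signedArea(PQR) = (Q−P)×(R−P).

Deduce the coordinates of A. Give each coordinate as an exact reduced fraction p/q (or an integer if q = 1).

1. A_x = -52/37  [B, C, A are collinear ∩ DA ⟂ BC]
2. A_y = 243/37  [B, C, A are collinear ∩ DA ⟂ BC]
   → A = (-52/37, 243/37)

A = (-52/37, 243/37)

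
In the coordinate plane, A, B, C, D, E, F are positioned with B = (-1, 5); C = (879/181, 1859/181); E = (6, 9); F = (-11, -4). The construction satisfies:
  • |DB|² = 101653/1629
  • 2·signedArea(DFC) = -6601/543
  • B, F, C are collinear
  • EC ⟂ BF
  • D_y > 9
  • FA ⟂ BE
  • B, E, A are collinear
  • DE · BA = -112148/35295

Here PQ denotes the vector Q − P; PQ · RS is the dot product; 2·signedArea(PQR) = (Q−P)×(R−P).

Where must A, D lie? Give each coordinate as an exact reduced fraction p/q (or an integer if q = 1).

1. A_x = -807/65  [B, E, A are collinear ∩ FA ⟂ BE]
2. A_y = -99/65  [B, E, A are collinear ∩ FA ⟂ BE]
   → A = (-807/65, -99/65)
3. D_x = 948/181  [2·signedArea(DFC) = -6601/543 ∩ DE · BA = -112148/35295]
4. D_y = 5347/543  [2·signedArea(DFC) = -6601/543 ∩ DE · BA = -112148/35295]
   → D = (948/181, 5347/543)

A = (-807/65, -99/65)
D = (948/181, 5347/543)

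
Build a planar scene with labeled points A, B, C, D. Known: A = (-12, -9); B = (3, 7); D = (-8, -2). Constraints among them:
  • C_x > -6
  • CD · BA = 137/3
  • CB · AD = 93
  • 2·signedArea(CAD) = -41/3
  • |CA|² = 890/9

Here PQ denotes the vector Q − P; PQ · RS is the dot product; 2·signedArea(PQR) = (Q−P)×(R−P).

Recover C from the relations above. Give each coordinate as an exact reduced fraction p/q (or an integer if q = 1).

C = (-17/3, -4/3)

1. C_x = -17/3  [CB · AD = 93 ∩ CD · BA = 137/3]
2. C_y = -4/3  [CB · AD = 93 ∩ CD · BA = 137/3]
   → C = (-17/3, -4/3)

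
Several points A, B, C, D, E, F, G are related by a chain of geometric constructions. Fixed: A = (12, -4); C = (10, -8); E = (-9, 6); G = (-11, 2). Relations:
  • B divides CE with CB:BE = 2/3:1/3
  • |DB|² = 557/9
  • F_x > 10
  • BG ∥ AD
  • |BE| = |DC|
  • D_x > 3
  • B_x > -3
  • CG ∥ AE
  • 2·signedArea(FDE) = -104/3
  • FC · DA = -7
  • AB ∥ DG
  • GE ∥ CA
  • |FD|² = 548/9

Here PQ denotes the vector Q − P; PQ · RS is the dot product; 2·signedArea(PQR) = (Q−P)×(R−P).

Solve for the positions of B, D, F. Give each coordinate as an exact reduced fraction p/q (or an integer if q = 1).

1. B_x = -8/3  [B divides CE with CB:BE = 2/3:1/3]
2. B_y = 4/3  [B divides CE with CB:BE = 2/3:1/3]
   → B = (-8/3, 4/3)
3. D_x = 11/3  [AB ∥ DG ∩ BG ∥ AD]
4. D_y = -10/3  [AB ∥ DG ∩ BG ∥ AD]
   → D = (11/3, -10/3)
5. F_x = 11  [2·signedArea(FDE) = -104/3 ∩ FC · DA = -7]
6. F_y = -6  [2·signedArea(FDE) = -104/3 ∩ FC · DA = -7]
   → F = (11, -6)

B = (-8/3, 4/3)
D = (11/3, -10/3)
F = (11, -6)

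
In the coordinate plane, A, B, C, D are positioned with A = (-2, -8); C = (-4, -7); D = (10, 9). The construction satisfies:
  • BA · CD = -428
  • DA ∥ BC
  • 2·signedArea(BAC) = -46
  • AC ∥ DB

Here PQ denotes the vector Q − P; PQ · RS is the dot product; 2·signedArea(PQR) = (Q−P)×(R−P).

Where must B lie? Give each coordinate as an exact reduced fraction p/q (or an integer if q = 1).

1. B_x = 8  [DA ∥ BC ∩ AC ∥ DB]
2. B_y = 10  [DA ∥ BC ∩ AC ∥ DB]
   → B = (8, 10)

B = (8, 10)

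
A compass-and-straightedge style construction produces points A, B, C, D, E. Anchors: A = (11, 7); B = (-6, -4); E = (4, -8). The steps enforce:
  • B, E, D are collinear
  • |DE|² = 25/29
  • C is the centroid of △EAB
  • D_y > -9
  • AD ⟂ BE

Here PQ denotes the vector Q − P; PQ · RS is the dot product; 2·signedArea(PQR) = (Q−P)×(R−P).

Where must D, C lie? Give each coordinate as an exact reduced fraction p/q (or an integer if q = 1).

1. D_x = 141/29  [B, E, D are collinear ∩ AD ⟂ BE]
2. D_y = -242/29  [B, E, D are collinear ∩ AD ⟂ BE]
   → D = (141/29, -242/29)
3. C_x = 3  [C is the centroid of △EAB]
4. C_y = -5/3  [C is the centroid of △EAB]
   → C = (3, -5/3)

C = (3, -5/3)
D = (141/29, -242/29)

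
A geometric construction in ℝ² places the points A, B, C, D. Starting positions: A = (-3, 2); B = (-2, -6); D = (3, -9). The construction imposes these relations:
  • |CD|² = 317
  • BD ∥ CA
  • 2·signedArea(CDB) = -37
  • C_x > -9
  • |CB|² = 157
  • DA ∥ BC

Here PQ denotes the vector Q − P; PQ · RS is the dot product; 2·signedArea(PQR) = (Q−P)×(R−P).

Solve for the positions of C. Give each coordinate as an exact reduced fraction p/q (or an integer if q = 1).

1. C_x = -8  [BD ∥ CA ∩ DA ∥ BC]
2. C_y = 5  [BD ∥ CA ∩ DA ∥ BC]
   → C = (-8, 5)

C = (-8, 5)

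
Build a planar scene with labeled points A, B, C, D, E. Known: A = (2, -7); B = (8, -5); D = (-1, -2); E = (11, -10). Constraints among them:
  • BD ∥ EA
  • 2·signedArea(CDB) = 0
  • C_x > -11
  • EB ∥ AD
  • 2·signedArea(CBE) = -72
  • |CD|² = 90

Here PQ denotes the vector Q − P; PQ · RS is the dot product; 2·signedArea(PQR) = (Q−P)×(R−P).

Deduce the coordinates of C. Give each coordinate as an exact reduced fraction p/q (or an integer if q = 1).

1. C_x = -10  [2·signedArea(CDB) = 0 ∩ 2·signedArea(CBE) = -72]
2. C_y = 1  [2·signedArea(CDB) = 0 ∩ 2·signedArea(CBE) = -72]
   → C = (-10, 1)

C = (-10, 1)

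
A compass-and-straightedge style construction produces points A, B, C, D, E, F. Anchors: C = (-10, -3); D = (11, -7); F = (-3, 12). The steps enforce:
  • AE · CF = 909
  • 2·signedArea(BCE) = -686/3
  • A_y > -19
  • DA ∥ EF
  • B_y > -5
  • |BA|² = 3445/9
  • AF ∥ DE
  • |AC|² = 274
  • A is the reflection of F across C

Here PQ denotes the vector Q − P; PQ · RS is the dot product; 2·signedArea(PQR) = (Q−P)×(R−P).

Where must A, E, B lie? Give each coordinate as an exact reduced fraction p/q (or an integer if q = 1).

A = (-17, -18)
B = (-3, -13/3)
E = (25, 23)

1. A_x = -17  [A is the reflection of F across C]
2. A_y = -18  [A is the reflection of F across C]
   → A = (-17, -18)
3. E_x = 25  [DA ∥ EF ∩ AF ∥ DE]
4. E_y = 23  [DA ∥ EF ∩ AF ∥ DE]
   → E = (25, 23)
5. B_x = -3  [line -26·x + 35·y + 221/3 = 0 ∩ |BA|² = 3445/9]
6. B_y = -13/3  [line -26·x + 35·y + 221/3 = 0 ∩ |BA|² = 3445/9]
   → B = (-3, -13/3)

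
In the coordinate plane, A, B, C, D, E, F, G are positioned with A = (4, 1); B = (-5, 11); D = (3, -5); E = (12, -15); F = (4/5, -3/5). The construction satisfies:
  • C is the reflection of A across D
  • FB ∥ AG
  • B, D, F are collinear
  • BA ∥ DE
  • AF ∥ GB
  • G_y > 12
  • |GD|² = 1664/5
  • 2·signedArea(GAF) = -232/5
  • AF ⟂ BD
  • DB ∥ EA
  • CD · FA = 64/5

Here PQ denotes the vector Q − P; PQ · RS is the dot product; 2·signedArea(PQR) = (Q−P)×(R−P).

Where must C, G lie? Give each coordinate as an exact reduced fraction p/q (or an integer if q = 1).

1. C_x = 2  [C is the reflection of A across D]
2. C_y = -11  [C is the reflection of A across D]
   → C = (2, -11)
3. G_x = -9/5  [AF ∥ GB ∩ FB ∥ AG]
4. G_y = 63/5  [AF ∥ GB ∩ FB ∥ AG]
   → G = (-9/5, 63/5)

C = (2, -11)
G = (-9/5, 63/5)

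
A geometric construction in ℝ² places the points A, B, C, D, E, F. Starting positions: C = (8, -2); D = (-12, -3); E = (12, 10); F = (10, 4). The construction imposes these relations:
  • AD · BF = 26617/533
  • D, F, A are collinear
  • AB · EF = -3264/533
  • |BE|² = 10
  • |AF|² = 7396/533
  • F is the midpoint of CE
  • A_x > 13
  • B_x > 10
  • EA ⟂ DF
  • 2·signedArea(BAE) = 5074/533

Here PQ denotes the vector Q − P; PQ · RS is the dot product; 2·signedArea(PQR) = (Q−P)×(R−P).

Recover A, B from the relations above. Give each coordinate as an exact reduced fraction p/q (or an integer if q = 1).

A = (7222/533, 2734/533)
B = (11, 7)

1. A_x = 7222/533  [D, F, A are collinear ∩ EA ⟂ DF]
2. A_y = 2734/533  [D, F, A are collinear ∩ EA ⟂ DF]
   → A = (7222/533, 2734/533)
3. B_x = 11  [2·signedArea(BAE) = 5074/533 ∩ AB · EF = -3264/533]
4. B_y = 7  [2·signedArea(BAE) = 5074/533 ∩ AB · EF = -3264/533]
   → B = (11, 7)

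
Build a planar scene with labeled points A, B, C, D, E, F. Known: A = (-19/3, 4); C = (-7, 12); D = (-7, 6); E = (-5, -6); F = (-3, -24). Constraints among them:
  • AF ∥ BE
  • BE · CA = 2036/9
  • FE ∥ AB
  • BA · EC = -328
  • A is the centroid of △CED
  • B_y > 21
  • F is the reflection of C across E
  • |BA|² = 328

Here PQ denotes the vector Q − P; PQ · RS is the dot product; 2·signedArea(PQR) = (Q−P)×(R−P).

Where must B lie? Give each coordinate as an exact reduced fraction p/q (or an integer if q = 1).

1. B_x = -25/3  [AF ∥ BE ∩ FE ∥ AB]
2. B_y = 22  [AF ∥ BE ∩ FE ∥ AB]
   → B = (-25/3, 22)

B = (-25/3, 22)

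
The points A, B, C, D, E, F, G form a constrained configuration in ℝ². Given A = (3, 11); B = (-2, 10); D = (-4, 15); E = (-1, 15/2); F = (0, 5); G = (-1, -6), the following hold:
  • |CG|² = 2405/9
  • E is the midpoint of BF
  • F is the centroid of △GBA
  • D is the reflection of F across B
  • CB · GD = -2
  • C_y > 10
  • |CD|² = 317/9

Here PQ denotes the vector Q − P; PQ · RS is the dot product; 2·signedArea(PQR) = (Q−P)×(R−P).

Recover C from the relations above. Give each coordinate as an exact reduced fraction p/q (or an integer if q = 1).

1. C_x = -1/3  [line 3·x + -21·y + 218 = 0 ∩ |CD|² = 317/9]
2. C_y = 31/3  [line 3·x + -21·y + 218 = 0 ∩ |CD|² = 317/9]
   → C = (-1/3, 31/3)

C = (-1/3, 31/3)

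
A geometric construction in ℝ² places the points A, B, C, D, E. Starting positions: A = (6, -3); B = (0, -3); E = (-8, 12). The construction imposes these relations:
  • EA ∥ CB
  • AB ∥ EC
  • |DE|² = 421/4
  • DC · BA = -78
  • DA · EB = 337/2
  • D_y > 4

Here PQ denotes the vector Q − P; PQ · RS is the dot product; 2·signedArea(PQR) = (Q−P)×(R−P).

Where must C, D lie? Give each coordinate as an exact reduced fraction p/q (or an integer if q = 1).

1. C_x = -14  [EA ∥ CB ∩ AB ∥ EC]
2. C_y = 12  [EA ∥ CB ∩ AB ∥ EC]
   → C = (-14, 12)
3. D_x = -1  [DC · BA = -78 ∩ DA · EB = 337/2]
4. D_y = 9/2  [DC · BA = -78 ∩ DA · EB = 337/2]
   → D = (-1, 9/2)

C = (-14, 12)
D = (-1, 9/2)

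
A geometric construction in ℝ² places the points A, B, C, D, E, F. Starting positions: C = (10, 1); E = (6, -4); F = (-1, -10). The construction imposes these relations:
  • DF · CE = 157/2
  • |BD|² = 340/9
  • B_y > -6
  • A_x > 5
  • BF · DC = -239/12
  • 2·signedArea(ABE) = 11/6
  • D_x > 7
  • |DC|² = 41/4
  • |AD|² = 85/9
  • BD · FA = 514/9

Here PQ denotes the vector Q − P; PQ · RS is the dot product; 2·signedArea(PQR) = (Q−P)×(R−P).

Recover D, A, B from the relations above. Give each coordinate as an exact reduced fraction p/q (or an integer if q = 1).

1. D_x = 8  [line 4·x + 5·y + -49/2 = 0 ∩ |DC|² = 41/4]
2. D_y = -3/2  [line 4·x + 5·y + -49/2 = 0 ∩ |DC|² = 41/4]
   → D = (8, -3/2)
3. B_x = 10/3  [line -2·x + -5/2·y + -85/12 = 0 ∩ |BD|² = 340/9]
4. B_y = -11/2  [line -2·x + -5/2·y + -85/12 = 0 ∩ |BD|² = 340/9]
   → B = (10/3, -11/2)
5. A_x = 17/3  [2·signedArea(ABE) = 11/6 ∩ BD · FA = 514/9]
6. A_y = -7/2  [2·signedArea(ABE) = 11/6 ∩ BD · FA = 514/9]
   → A = (17/3, -7/2)

A = (17/3, -7/2)
B = (10/3, -11/2)
D = (8, -3/2)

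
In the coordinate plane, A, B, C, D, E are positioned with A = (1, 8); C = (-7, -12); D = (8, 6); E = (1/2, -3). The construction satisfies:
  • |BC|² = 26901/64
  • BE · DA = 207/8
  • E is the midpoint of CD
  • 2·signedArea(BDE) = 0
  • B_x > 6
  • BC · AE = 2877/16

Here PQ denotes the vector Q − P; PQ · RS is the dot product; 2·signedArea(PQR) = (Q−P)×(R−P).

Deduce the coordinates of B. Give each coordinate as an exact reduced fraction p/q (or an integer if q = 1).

B = (49/8, 15/4)

1. B_x = 49/8  [2·signedArea(BDE) = 0 ∩ BC · AE = 2877/16]
2. B_y = 15/4  [2·signedArea(BDE) = 0 ∩ BC · AE = 2877/16]
   → B = (49/8, 15/4)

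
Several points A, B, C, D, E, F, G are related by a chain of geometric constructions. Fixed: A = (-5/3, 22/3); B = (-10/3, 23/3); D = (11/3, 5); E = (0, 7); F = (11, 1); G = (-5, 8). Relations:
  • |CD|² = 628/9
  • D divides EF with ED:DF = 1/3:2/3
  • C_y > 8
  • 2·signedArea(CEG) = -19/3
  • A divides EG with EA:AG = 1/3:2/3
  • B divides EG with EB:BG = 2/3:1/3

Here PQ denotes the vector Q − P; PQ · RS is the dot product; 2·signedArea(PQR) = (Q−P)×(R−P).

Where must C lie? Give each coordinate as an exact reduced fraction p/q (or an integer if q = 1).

1. C_x = -11/3  [line -1·x + -5·y + 124/3 = 0 ∩ |CD|² = 628/9]
2. C_y = 9  [line -1·x + -5·y + 124/3 = 0 ∩ |CD|² = 628/9]
   → C = (-11/3, 9)

C = (-11/3, 9)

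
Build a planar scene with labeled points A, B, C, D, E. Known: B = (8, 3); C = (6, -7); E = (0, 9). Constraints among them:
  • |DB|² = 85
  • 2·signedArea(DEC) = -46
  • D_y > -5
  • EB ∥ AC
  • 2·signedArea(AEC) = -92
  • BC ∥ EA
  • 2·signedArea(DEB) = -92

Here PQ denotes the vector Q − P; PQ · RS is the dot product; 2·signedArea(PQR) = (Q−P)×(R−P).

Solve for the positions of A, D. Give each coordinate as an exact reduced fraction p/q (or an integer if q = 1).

1. A_x = -2  [EB ∥ AC ∩ BC ∥ EA]
2. A_y = -1  [EB ∥ AC ∩ BC ∥ EA]
   → A = (-2, -1)
3. D_x = 2  [2·signedArea(DEB) = -92 ∩ 2·signedArea(DEC) = -46]
4. D_y = -4  [2·signedArea(DEB) = -92 ∩ 2·signedArea(DEC) = -46]
   → D = (2, -4)

A = (-2, -1)
D = (2, -4)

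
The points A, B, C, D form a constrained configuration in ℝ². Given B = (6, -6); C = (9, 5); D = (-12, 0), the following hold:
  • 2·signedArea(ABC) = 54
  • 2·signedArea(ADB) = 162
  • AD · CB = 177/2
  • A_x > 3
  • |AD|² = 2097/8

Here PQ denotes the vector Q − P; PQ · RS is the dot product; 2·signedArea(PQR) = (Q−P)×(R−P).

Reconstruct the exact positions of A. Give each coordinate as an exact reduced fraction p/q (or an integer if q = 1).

1. A_x = 15/4  [2·signedArea(ABC) = 54 ∩ 2·signedArea(ADB) = 162]
2. A_y = 15/4  [2·signedArea(ABC) = 54 ∩ 2·signedArea(ADB) = 162]
   → A = (15/4, 15/4)

A = (15/4, 15/4)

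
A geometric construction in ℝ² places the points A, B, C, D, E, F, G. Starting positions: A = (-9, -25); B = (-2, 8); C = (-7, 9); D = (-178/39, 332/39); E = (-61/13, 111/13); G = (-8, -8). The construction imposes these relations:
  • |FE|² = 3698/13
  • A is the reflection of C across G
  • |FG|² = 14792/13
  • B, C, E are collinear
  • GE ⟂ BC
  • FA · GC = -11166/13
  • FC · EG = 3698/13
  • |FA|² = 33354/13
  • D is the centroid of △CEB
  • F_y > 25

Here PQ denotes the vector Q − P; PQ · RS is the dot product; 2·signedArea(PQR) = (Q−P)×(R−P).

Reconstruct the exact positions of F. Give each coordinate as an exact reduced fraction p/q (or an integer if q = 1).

F = (-18/13, 326/13)

1. F_x = -18/13  [FC · EG = 3698/13 ∩ FA · GC = -11166/13]
2. F_y = 326/13  [FC · EG = 3698/13 ∩ FA · GC = -11166/13]
   → F = (-18/13, 326/13)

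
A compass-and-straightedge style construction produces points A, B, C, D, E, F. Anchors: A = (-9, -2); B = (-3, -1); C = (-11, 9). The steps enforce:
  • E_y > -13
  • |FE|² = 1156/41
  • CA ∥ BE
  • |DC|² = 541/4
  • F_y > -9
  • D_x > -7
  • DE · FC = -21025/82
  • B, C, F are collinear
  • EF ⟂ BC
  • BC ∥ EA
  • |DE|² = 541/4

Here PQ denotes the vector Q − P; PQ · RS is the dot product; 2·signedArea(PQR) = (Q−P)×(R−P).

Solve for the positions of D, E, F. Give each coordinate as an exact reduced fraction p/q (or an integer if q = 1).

D = (-6, -3/2)
E = (-1, -12)
F = (129/41, -356/41)

1. E_x = -1  [BC ∥ EA ∩ CA ∥ BE]
2. E_y = -12  [BC ∥ EA ∩ CA ∥ BE]
   → E = (-1, -12)
3. F_x = 129/41  [B, C, F are collinear ∩ EF ⟂ BC]
4. F_y = -356/41  [B, C, F are collinear ∩ EF ⟂ BC]
   → F = (129/41, -356/41)
5. D_x = -6  [line 580/41·x + -725/41·y + 4785/82 = 0 ∩ |DE|² = 541/4]
6. D_y = -3/2  [line 580/41·x + -725/41·y + 4785/82 = 0 ∩ |DE|² = 541/4]
   → D = (-6, -3/2)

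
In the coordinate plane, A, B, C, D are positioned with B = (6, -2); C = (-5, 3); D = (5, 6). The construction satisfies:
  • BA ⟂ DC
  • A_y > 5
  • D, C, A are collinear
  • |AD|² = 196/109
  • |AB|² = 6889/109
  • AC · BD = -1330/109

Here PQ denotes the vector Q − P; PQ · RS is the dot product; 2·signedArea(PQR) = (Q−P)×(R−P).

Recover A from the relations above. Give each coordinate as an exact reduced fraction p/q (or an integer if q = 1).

1. A_x = 405/109  [D, C, A are collinear ∩ BA ⟂ DC]
2. A_y = 612/109  [D, C, A are collinear ∩ BA ⟂ DC]
   → A = (405/109, 612/109)

A = (405/109, 612/109)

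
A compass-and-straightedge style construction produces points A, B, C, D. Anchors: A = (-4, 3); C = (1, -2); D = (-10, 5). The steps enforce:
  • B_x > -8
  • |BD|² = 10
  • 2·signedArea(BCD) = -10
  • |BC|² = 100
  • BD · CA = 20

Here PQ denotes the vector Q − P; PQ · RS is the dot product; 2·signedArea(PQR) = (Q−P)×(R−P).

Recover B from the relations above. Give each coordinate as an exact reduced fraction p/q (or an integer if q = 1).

B = (-7, 4)

1. B_x = -7  [2·signedArea(BCD) = -10 ∩ BD · CA = 20]
2. B_y = 4  [2·signedArea(BCD) = -10 ∩ BD · CA = 20]
   → B = (-7, 4)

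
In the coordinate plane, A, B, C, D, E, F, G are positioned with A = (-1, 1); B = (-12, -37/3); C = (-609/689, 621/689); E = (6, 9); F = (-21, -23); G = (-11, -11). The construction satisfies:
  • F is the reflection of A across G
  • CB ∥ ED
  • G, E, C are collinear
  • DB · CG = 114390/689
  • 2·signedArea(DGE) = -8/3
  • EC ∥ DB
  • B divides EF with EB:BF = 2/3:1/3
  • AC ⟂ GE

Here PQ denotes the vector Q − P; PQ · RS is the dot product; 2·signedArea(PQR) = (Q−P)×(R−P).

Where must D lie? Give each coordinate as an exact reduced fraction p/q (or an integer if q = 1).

1. D_x = -3525/689  [EC ∥ DB ∩ CB ∥ ED]
2. D_y = -8753/2067  [EC ∥ DB ∩ CB ∥ ED]
   → D = (-3525/689, -8753/2067)

D = (-3525/689, -8753/2067)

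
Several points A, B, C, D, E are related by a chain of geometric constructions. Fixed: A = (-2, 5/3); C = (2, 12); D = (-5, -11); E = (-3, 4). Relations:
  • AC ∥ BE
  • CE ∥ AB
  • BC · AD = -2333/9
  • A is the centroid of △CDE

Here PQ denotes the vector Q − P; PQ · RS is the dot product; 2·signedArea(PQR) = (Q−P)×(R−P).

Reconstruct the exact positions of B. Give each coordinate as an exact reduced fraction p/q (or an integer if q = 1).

1. B_x = -7  [AC ∥ BE ∩ CE ∥ AB]
2. B_y = -19/3  [AC ∥ BE ∩ CE ∥ AB]
   → B = (-7, -19/3)

B = (-7, -19/3)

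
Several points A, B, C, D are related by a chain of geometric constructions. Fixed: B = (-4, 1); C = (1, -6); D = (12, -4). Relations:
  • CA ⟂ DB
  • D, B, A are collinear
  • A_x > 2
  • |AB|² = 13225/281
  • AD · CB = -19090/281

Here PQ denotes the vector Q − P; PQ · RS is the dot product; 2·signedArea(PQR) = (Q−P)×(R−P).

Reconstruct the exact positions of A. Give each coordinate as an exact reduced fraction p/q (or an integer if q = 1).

A = (716/281, -294/281)

1. A_x = 716/281  [D, B, A are collinear ∩ CA ⟂ DB]
2. A_y = -294/281  [D, B, A are collinear ∩ CA ⟂ DB]
   → A = (716/281, -294/281)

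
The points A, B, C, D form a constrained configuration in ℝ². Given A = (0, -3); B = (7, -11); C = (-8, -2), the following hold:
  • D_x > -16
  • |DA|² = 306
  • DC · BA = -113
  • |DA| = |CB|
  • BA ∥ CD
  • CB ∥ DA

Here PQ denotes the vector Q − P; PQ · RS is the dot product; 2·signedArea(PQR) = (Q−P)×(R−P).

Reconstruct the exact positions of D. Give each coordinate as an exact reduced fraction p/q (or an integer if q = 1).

1. D_x = -15  [CB ∥ DA ∩ BA ∥ CD]
2. D_y = 6  [CB ∥ DA ∩ BA ∥ CD]
   → D = (-15, 6)

D = (-15, 6)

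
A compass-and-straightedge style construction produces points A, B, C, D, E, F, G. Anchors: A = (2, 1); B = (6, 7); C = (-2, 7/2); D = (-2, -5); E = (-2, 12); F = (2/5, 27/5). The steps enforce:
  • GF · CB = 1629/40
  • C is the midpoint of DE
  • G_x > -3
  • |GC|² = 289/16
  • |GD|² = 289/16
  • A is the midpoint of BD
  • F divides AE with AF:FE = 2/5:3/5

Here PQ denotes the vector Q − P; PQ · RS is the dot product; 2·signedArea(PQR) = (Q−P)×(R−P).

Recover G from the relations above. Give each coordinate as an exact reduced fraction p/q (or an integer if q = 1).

1. G_x = -2  [line -8·x + -7/2·y + -149/8 = 0 ∩ |GC|² = 289/16]
2. G_y = -3/4  [line -8·x + -7/2·y + -149/8 = 0 ∩ |GC|² = 289/16]
   → G = (-2, -3/4)

G = (-2, -3/4)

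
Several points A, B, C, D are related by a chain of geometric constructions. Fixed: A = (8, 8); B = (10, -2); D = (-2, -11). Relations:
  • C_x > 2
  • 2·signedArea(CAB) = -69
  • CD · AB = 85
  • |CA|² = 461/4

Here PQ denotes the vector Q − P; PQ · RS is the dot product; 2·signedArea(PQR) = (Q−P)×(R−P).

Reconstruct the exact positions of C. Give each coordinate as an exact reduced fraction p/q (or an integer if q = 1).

1. C_x = 3  [2·signedArea(CAB) = -69 ∩ CD · AB = 85]
2. C_y = -3/2  [2·signedArea(CAB) = -69 ∩ CD · AB = 85]
   → C = (3, -3/2)

C = (3, -3/2)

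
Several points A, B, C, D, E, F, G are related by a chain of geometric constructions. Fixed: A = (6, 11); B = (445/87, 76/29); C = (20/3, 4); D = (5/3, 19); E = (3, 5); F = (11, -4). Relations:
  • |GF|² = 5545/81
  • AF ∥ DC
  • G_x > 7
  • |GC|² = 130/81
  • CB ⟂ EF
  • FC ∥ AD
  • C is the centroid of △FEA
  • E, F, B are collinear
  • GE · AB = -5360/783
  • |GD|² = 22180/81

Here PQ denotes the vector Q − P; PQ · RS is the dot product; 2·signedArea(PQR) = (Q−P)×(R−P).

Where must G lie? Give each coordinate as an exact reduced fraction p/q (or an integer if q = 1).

G = (71/9, 11/3)

1. G_x = 71/9  [line 77/87·x + 243/29·y + -29524/783 = 0 ∩ |GD|² = 22180/81]
2. G_y = 11/3  [line 77/87·x + 243/29·y + -29524/783 = 0 ∩ |GD|² = 22180/81]
   → G = (71/9, 11/3)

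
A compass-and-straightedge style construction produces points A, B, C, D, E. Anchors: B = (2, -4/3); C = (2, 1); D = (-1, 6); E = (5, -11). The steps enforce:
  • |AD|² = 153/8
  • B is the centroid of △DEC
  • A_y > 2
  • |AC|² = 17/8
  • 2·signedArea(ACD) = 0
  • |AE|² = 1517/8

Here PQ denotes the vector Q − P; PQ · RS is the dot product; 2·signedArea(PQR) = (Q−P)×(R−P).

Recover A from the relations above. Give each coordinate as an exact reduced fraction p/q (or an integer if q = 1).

A = (5/4, 9/4)

1. A_x = 5/4  [line -5·x + -3·y + 13 = 0 ∩ |AC|² = 17/8]
2. A_y = 9/4  [line -5·x + -3·y + 13 = 0 ∩ |AC|² = 17/8]
   → A = (5/4, 9/4)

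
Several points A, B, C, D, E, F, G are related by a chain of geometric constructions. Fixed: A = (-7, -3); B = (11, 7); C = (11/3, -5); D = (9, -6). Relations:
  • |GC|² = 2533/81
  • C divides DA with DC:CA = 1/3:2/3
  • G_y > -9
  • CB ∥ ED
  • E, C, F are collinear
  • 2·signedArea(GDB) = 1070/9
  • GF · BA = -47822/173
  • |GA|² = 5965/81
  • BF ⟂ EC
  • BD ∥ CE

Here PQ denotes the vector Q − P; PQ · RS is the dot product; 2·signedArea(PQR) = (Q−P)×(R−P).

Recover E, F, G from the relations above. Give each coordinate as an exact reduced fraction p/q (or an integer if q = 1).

1. E_x = 5/3  [CB ∥ ED ∩ BD ∥ CE]
2. E_y = -18  [CB ∥ ED ∩ BD ∥ CE]
   → E = (5/3, -18)
3. F_x = 2927/519  [E, C, F are collinear ∩ BF ⟂ EC]
4. F_y = 4061/519  [E, C, F are collinear ∩ BF ⟂ EC]
   → F = (2927/519, 4061/519)
5. G_x = -5/9  [GF · BA = -47822/173 ∩ 2·signedArea(GDB) = 1070/9]
6. G_y = -26/3  [GF · BA = -47822/173 ∩ 2·signedArea(GDB) = 1070/9]
   → G = (-5/9, -26/3)

E = (5/3, -18)
F = (2927/519, 4061/519)
G = (-5/9, -26/3)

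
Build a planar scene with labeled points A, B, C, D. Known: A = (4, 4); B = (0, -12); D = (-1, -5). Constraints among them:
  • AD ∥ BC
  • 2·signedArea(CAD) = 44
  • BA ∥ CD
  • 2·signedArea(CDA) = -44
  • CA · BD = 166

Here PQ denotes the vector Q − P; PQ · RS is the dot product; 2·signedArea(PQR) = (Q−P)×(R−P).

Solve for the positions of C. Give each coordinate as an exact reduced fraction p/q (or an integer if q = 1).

1. C_x = -5  [BA ∥ CD ∩ AD ∥ BC]
2. C_y = -21  [BA ∥ CD ∩ AD ∥ BC]
   → C = (-5, -21)

C = (-5, -21)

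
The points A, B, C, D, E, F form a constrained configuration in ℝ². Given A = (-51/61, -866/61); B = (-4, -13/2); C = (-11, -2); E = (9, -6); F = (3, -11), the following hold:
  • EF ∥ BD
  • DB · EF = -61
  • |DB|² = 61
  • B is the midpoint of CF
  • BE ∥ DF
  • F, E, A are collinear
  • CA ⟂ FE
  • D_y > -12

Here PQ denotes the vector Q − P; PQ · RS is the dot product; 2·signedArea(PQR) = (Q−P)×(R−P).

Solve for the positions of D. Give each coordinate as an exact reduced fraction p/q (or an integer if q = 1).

D = (-10, -23/2)

1. D_x = -10  [BE ∥ DF ∩ EF ∥ BD]
2. D_y = -23/2  [BE ∥ DF ∩ EF ∥ BD]
   → D = (-10, -23/2)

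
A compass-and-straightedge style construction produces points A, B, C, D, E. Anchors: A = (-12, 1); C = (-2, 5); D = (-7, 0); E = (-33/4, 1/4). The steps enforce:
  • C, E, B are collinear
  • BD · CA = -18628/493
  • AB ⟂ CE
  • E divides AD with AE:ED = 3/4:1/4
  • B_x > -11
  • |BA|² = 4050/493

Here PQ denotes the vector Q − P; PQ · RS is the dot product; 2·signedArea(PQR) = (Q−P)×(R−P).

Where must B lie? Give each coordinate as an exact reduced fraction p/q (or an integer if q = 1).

B = (-5061/493, -632/493)

1. B_x = -5061/493  [C, E, B are collinear ∩ AB ⟂ CE]
2. B_y = -632/493  [C, E, B are collinear ∩ AB ⟂ CE]
   → B = (-5061/493, -632/493)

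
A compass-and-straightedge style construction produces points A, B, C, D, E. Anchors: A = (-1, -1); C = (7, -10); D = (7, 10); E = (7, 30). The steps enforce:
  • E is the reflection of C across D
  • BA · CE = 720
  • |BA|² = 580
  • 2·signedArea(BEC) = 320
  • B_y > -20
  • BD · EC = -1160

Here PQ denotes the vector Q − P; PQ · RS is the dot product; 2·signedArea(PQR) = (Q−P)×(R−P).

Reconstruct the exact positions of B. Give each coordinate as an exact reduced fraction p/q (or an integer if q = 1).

B = (15, -19)

1. B_x = 15  [BA · CE = 720 ∩ 2·signedArea(BEC) = 320]
2. B_y = -19  [BA · CE = 720 ∩ 2·signedArea(BEC) = 320]
   → B = (15, -19)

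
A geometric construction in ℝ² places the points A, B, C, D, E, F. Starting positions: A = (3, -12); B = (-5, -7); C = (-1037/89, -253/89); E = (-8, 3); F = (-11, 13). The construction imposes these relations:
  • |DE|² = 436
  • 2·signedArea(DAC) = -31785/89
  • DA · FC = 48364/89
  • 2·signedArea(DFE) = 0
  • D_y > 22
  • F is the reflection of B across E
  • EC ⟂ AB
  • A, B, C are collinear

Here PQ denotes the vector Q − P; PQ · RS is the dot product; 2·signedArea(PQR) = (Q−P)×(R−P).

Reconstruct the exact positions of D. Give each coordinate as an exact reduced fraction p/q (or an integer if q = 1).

D = (-14, 23)

1. D_x = -14  [2·signedArea(DFE) = 0 ∩ 2·signedArea(DAC) = -31785/89]
2. D_y = 23  [2·signedArea(DFE) = 0 ∩ 2·signedArea(DAC) = -31785/89]
   → D = (-14, 23)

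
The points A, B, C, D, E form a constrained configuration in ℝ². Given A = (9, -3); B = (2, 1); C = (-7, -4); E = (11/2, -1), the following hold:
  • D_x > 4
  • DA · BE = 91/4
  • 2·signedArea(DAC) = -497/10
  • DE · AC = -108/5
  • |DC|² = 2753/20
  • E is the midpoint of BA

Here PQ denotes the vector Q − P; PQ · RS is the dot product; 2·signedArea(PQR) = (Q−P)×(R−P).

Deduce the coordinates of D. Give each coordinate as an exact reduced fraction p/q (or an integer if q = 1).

1. D_x = 41/10  [DA · BE = 91/4 ∩ DE · AC = -108/5]
2. D_y = -1/5  [DA · BE = 91/4 ∩ DE · AC = -108/5]
   → D = (41/10, -1/5)

D = (41/10, -1/5)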